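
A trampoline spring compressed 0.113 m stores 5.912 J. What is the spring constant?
k = 2·PE/x² = 2·5.912/(0.113)² = 926.0 N/m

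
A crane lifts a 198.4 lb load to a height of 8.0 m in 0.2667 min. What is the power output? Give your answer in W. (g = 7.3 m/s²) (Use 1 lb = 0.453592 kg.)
Convert to SI: m = 89.9927 kg, h = 8.0 m, t = 16.002 s
P = mgh/t = (89.9927)(7.3)(8.0)/16.002 = 328.4 W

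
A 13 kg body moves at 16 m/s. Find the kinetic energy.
KE = ½mv² = ½(13)(16)² = 1664.0 J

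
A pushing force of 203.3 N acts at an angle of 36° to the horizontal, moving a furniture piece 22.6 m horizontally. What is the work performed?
W = F·d·cosθ = (203.3)(22.6)cos(36°) = 3717 J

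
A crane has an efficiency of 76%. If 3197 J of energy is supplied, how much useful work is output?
W_out = η·W_in = 0.76·3197 = 2429.72 J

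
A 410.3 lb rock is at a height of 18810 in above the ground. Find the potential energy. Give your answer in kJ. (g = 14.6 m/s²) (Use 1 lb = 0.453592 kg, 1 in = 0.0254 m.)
Convert to SI: m = 186.109 kg, h = 477.774 m
PE = mgh = (186.109)(14.6)(477.774) = 1298200 J = 1298 kJ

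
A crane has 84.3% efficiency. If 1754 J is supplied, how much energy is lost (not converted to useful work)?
W_lost = W_in(1 − η) = 1754·(1 − 0.843) = 275.4 J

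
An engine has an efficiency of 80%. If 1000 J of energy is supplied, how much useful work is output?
W_out = η·W_in = 0.8·1000 = 800.0 J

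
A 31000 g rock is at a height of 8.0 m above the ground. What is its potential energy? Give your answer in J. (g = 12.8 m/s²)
Convert to SI: m = 31.0 kg, h = 8.0 m
PE = mgh = (31.0)(12.8)(8.0) = 3174 J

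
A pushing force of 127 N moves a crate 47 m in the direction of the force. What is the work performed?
W = F·d = (127)(47) = 5969 J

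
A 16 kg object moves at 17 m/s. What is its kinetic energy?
KE = ½mv² = ½(16)(17)² = 2312.0 J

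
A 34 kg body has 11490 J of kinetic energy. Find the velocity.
v = √(2·KE/m) = √(2·11490/34) = 26.0 m/s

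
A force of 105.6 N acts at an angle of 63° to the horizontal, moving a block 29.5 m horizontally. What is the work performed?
W = F·d·cosθ = (105.6)(29.5)cos(63°) = 1414 J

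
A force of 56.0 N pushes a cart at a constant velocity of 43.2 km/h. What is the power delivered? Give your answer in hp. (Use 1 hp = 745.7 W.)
Convert to SI: F = 56.0 N, v = 12.0 m/s
P = Fv = (56.0)(12.0) = 672.0 W = 0.9012 hp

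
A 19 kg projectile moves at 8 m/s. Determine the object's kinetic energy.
KE = ½mv² = ½(19)(8)² = 608.0 J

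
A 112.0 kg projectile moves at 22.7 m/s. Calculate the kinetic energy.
KE = ½mv² = ½(112.0)(22.7)² = 28860 J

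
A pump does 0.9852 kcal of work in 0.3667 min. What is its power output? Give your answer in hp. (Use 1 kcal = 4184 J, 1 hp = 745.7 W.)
Convert to SI: W = 4122.08 J, t = 22.002 s
P = W/t = 4122.08/22.002 = 187.35 W = 0.2512 hp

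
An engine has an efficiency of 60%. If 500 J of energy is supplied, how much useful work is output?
W_out = η·W_in = 0.6·500 = 300.0 J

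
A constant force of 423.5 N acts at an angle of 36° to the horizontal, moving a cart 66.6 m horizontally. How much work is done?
W = F·d·cosθ = (423.5)(66.6)cos(36°) = 22820 J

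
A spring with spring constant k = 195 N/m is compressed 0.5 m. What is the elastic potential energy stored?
PE = ½kx² = ½(195)(0.5)² = 24.38 J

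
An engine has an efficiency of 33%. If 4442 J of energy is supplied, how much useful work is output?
W_out = η·W_in = 0.33·4442 = 1465.86 J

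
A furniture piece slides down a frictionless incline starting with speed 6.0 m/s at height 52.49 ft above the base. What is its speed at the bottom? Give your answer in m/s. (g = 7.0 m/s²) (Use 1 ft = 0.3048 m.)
Convert to SI: v₀ = 6.0 m/s, h = 15.999 m
½mv₀² + mgh = ½mv² ⇒ v = √(v₀² + 2gh) = √(6.0² + 2·7.0·15.999) = 16.12 m/s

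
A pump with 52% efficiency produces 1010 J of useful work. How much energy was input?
W_in = W_out/η = 1010/0.52 = 1942 J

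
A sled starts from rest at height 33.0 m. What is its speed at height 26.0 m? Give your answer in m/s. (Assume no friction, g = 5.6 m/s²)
mgh₁ = mgh₂ + ½mv² ⇒ v = √(2g(h₁−h₂)) = √(2·5.6·7.0) = 8.854 m/s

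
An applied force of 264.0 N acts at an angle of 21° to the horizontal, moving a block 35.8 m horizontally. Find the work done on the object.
W = F·d·cosθ = (264.0)(35.8)cos(21°) = 8823 J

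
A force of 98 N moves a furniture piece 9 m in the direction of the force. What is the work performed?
W = F·d = (98)(9) = 882.0 J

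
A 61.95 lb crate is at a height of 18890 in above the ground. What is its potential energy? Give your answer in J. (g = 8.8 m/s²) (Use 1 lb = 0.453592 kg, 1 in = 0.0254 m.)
Convert to SI: m = 28.1 kg, h = 479.806 m
PE = mgh = (28.1)(8.8)(479.806) = 118600 J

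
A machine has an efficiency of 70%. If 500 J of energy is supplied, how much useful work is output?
W_out = η·W_in = 0.7·500 = 350.0 J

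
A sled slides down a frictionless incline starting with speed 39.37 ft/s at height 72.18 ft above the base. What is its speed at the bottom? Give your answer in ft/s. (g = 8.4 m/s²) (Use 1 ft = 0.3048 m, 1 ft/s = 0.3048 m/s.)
Convert to SI: v₀ = 12.0 m/s, h = 22.0005 m
½mv₀² + mgh = ½mv² ⇒ v = √(v₀² + 2gh) = √(12.0² + 2·8.4·22.0005) = 22.6629 m/s = 74.35 ft/s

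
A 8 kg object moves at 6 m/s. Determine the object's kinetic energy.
KE = ½mv² = ½(8)(6)² = 144.0 J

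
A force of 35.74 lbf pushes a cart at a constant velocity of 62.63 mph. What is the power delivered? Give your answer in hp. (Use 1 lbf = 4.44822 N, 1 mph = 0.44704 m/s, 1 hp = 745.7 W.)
Convert to SI: F = 158.979 N, v = 27.9981 m/s
P = Fv = (158.979)(27.9981) = 4451.12 W = 5.969 hp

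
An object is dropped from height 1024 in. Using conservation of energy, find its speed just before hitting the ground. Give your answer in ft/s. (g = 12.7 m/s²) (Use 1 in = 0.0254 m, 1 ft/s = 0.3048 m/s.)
Convert to SI: h = 26.0096 m
mgh = ½mv² ⇒ v = √(2gh) = √(2·12.7·26.0096) = 25.703 m/s = 84.33 ft/s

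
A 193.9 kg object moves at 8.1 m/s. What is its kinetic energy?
KE = ½mv² = ½(193.9)(8.1)² = 6361 J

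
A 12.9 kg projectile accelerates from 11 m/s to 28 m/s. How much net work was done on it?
W = ΔKE = ½m(v₂² − v₁²) = ½(12.9)(28² − 11²) = 4276.35 J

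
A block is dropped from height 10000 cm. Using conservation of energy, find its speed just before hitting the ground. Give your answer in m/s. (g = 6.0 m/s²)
Convert to SI: h = 100.0 m
mgh = ½mv² ⇒ v = √(2gh) = √(2·6.0·100.0) = 34.64 m/s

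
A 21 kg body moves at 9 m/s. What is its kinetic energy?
KE = ½mv² = ½(21)(9)² = 850.5 J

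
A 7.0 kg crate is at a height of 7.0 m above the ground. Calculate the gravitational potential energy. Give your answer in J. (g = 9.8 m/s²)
PE = mgh = (7.0)(9.8)(7.0) = 480.2 J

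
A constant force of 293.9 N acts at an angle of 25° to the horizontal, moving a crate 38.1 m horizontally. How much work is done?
W = F·d·cosθ = (293.9)(38.1)cos(25°) = 10150 J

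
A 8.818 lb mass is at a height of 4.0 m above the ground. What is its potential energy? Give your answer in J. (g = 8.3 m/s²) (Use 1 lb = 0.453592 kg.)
Convert to SI: m = 3.99977 kg, h = 4.0 m
PE = mgh = (3.99977)(8.3)(4.0) = 132.8 J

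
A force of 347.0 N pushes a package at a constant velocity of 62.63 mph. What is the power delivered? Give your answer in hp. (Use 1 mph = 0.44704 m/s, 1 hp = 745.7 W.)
Convert to SI: F = 347.0 N, v = 27.9981 m/s
P = Fv = (347.0)(27.9981) = 9715.35 W = 13.03 hp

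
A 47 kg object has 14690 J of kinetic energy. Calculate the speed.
v = √(2·KE/m) = √(2·14690/47) = 25.0 m/s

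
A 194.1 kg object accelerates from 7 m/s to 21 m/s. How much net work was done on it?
W = ΔKE = ½m(v₂² − v₁²) = ½(194.1)(21² − 7²) = 38043.6 J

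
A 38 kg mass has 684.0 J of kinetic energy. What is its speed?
v = √(2·KE/m) = √(2·684.0/38) = 6.0 m/s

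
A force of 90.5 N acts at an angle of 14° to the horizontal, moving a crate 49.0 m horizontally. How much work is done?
W = F·d·cosθ = (90.5)(49.0)cos(14°) = 4303 J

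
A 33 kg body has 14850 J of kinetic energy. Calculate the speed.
v = √(2·KE/m) = √(2·14850/33) = 30.0 m/s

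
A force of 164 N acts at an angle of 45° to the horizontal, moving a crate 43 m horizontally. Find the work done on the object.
W = F·d·cosθ = (164)(43)cos(45°) = 4987 J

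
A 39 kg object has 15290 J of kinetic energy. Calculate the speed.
v = √(2·KE/m) = √(2·15290/39) = 28.0 m/s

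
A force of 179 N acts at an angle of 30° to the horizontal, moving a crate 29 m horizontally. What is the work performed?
W = F·d·cosθ = (179)(29)cos(30°) = 4496 J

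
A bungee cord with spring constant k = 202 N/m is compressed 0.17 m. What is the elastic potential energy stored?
PE = ½kx² = ½(202)(0.17)² = 2.919 J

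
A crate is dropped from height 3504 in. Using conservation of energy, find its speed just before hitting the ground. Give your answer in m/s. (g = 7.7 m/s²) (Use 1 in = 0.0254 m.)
Convert to SI: h = 89.0016 m
mgh = ½mv² ⇒ v = √(2gh) = √(2·7.7·89.0016) = 37.02 m/s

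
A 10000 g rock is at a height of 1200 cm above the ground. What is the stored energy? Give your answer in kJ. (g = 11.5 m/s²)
Convert to SI: m = 10.0 kg, h = 12.0 m
PE = mgh = (10.0)(11.5)(12.0) = 1380.0 J = 1.38 kJ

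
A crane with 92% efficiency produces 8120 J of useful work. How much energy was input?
W_in = W_out/η = 8120/0.92 = 8826 J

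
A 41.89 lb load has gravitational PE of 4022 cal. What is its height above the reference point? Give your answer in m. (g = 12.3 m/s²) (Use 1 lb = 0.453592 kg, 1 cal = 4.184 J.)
Convert to SI: m = 19.001 kg, PE = 16828.0 J
h = PE/(mg) = 16828.0/(19.001·12.3) = 72.0 m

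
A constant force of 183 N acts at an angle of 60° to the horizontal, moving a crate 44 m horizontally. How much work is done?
W = F·d·cosθ = (183)(44)cos(60°) = 4026 J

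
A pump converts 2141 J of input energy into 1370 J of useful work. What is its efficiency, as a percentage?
η = W_out/W_in = 1370/2141 = 63.99%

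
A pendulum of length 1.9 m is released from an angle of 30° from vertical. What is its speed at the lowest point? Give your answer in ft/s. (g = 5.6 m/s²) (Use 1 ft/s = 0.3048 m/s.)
h = L(1 − cosθ) = 1.9(1 − cos30°) = 0.254552 m
v = √(2gh) = √(2·5.6·0.254552) = 1.68848 m/s = 5.54 ft/s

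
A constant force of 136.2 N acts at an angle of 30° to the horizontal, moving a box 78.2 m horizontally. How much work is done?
W = F·d·cosθ = (136.2)(78.2)cos(30°) = 9224 J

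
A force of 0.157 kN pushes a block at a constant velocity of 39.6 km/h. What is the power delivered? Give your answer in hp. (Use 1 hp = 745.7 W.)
Convert to SI: F = 157.0 N, v = 11.0 m/s
P = Fv = (157.0)(11.0) = 1727.0 W = 2.316 hp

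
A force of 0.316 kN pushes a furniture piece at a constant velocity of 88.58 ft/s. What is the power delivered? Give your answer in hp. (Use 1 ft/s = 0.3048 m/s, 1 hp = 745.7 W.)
Convert to SI: F = 316.0 N, v = 26.9992 m/s
P = Fv = (316.0)(26.9992) = 8531.74 W = 11.44 hp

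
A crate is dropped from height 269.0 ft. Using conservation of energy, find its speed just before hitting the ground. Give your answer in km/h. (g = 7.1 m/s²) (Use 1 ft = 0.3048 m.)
Convert to SI: h = 81.9912 m
mgh = ½mv² ⇒ v = √(2gh) = √(2·7.1·81.9912) = 34.1215 m/s = 122.8 km/h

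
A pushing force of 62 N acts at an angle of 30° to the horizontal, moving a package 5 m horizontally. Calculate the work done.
W = F·d·cosθ = (62)(5)cos(30°) = 268.5 J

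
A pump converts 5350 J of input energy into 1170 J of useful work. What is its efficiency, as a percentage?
η = W_out/W_in = 1170/5350 = 21.87%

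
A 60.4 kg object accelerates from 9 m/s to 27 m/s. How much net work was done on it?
W = ΔKE = ½m(v₂² − v₁²) = ½(60.4)(27² − 9²) = 19569.6 J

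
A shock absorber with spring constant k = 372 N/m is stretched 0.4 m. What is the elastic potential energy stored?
PE = ½kx² = ½(372)(0.4)² = 29.76 J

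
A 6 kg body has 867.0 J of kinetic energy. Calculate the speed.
v = √(2·KE/m) = √(2·867.0/6) = 17.0 m/s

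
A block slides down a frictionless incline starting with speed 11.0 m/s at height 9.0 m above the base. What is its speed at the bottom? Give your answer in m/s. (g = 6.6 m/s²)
½mv₀² + mgh = ½mv² ⇒ v = √(v₀² + 2gh) = √(11.0² + 2·6.6·9.0) = 15.49 m/s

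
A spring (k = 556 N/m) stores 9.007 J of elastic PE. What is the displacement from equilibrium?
x = √(2·PE/k) = √(2·9.007/556) = 0.18 m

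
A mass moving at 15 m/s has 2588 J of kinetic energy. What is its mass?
m = 2·KE/v² = 2·2588/(15)² = 23.0 kg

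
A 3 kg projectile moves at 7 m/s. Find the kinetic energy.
KE = ½mv² = ½(3)(7)² = 73.5 J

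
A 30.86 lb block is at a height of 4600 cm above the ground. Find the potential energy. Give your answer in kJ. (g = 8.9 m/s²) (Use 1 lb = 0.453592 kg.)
Convert to SI: m = 13.9978 kg, h = 46.0 m
PE = mgh = (13.9978)(8.9)(46.0) = 5730.72 J = 5.731 kJ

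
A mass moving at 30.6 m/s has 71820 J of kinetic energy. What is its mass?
m = 2·KE/v² = 2·71820/(30.6)² = 153.4 kg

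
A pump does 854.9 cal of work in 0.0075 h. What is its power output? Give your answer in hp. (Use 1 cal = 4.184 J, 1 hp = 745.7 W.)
Convert to SI: W = 3576.9 J, t = 27.0 s
P = W/t = 3576.9/27.0 = 132.478 W = 0.1777 hp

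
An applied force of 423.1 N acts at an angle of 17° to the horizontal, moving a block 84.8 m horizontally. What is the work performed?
W = F·d·cosθ = (423.1)(84.8)cos(17°) = 34310 J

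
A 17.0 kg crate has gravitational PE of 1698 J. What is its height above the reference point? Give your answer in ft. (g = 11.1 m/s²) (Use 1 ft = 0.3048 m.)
h = PE/(mg) = 1698.0/(17.0·11.1) = 8.99841 m = 29.52 ft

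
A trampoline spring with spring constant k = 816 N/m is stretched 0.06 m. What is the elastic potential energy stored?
PE = ½kx² = ½(816)(0.06)² = 1.469 J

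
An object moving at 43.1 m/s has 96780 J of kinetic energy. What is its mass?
m = 2·KE/v² = 2·96780/(43.1)² = 104.2 kg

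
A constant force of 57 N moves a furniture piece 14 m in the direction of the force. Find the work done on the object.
W = F·d = (57)(14) = 798.0 J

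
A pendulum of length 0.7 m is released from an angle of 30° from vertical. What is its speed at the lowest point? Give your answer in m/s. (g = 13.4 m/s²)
h = L(1 − cosθ) = 0.7(1 − cos30°) = 0.0937822 m
v = √(2gh) = √(2·13.4·0.0937822) = 1.585 m/s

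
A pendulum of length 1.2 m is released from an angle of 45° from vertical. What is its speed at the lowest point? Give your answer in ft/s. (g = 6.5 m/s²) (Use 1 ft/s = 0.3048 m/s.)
h = L(1 − cosθ) = 1.2(1 − cos45°) = 0.351472 m
v = √(2gh) = √(2·6.5·0.351472) = 2.13755 m/s = 7.013 ft/s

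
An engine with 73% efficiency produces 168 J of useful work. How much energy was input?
W_in = W_out/η = 168/0.73 = 230.1 J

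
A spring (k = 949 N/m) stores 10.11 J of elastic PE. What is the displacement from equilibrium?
x = √(2·PE/k) = √(2·10.11/949) = 0.146 m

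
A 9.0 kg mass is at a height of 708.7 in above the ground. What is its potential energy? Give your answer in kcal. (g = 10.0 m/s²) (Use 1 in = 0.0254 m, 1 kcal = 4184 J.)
Convert to SI: m = 9.0 kg, h = 18.001 m
PE = mgh = (9.0)(10.0)(18.001) = 1620.09 J = 0.3872 kcal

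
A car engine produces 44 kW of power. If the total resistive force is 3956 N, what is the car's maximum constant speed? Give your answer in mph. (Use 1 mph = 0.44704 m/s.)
P = Fv ⇒ v = P/F = 44000 W/3956.0 N = 11.1223 m/s = 24.88 mph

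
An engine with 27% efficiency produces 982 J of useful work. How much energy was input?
W_in = W_out/η = 982/0.27 = 3637 J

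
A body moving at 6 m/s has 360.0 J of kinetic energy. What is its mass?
m = 2·KE/v² = 2·360.0/(6)² = 20.0 kg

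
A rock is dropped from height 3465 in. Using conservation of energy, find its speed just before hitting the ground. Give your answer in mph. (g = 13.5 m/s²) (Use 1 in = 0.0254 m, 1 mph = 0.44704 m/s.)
Convert to SI: h = 88.011 m
mgh = ½mv² ⇒ v = √(2gh) = √(2·13.5·88.011) = 48.7473 m/s = 109.0 mph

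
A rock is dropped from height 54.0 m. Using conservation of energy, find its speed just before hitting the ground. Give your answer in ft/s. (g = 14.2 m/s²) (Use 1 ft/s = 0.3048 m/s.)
mgh = ½mv² ⇒ v = √(2gh) = √(2·14.2·54.0) = 39.1612 m/s = 128.5 ft/s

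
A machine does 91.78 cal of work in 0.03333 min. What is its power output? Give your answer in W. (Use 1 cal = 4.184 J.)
Convert to SI: W = 384.008 J, t = 1.9998 s
P = W/t = 384.008/1.9998 = 192.0 W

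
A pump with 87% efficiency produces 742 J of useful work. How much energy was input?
W_in = W_out/η = 742/0.87 = 852.9 J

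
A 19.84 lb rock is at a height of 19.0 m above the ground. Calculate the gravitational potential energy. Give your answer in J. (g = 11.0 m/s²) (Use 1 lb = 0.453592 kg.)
Convert to SI: m = 8.99927 kg, h = 19.0 m
PE = mgh = (8.99927)(11.0)(19.0) = 1881 J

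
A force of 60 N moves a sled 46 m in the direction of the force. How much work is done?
W = F·d = (60)(46) = 2760 J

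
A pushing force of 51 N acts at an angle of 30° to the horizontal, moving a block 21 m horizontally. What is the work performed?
W = F·d·cosθ = (51)(21)cos(30°) = 927.5 J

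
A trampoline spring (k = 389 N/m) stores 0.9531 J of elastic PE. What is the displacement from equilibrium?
x = √(2·PE/k) = √(2·0.9531/389) = 0.07 m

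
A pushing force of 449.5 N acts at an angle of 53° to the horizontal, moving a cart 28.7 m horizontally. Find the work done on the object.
W = F·d·cosθ = (449.5)(28.7)cos(53°) = 7764 J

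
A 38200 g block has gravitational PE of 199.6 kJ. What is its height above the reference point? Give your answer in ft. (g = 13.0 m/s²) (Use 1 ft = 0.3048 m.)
Convert to SI: m = 38.2 kg, PE = 199600 J
h = PE/(mg) = 199600/(38.2·13.0) = 401.933 m = 1319 ft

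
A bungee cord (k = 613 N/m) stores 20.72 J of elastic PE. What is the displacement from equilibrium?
x = √(2·PE/k) = √(2·20.72/613) = 0.26 m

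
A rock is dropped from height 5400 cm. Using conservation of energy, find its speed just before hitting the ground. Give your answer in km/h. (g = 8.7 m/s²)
Convert to SI: h = 54.0 m
mgh = ½mv² ⇒ v = √(2gh) = √(2·8.7·54.0) = 30.6529 m/s = 110.4 km/h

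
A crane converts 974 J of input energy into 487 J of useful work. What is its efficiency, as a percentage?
η = W_out/W_in = 487/974 = 50.0%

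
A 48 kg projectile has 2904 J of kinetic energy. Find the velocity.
v = √(2·KE/m) = √(2·2904/48) = 11.0 m/s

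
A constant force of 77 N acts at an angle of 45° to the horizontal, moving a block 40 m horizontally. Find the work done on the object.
W = F·d·cosθ = (77)(40)cos(45°) = 2178 J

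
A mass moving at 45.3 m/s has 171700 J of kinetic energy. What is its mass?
m = 2·KE/v² = 2·171700/(45.3)² = 167.3 kg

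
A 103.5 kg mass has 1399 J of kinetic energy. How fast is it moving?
v = √(2·KE/m) = √(2·1399/103.5) = 5.199 m/s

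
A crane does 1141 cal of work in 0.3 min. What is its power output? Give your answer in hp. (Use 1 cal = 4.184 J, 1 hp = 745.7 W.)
Convert to SI: W = 4773.94 J, t = 18.0 s
P = W/t = 4773.94/18.0 = 265.219 W = 0.3557 hp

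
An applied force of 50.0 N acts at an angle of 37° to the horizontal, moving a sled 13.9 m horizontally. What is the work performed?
W = F·d·cosθ = (50.0)(13.9)cos(37°) = 555.1 J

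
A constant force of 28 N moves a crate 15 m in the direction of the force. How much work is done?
W = F·d = (28)(15) = 420.0 J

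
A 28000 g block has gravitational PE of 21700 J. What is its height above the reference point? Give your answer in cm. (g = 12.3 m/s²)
Convert to SI: m = 28.0 kg, PE = 21700.0 J
h = PE/(mg) = 21700.0/(28.0·12.3) = 63.0081 m = 6301 cm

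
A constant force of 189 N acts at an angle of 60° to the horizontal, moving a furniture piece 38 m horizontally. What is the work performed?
W = F·d·cosθ = (189)(38)cos(60°) = 3591 J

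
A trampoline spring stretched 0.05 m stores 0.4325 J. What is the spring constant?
k = 2·PE/x² = 2·0.4325/(0.05)² = 346.0 N/m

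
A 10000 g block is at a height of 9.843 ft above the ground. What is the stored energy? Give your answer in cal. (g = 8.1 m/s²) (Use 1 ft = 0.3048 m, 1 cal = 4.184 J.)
Convert to SI: m = 10.0 kg, h = 3.00015 m
PE = mgh = (10.0)(8.1)(3.00015) = 243.012 J = 58.08 cal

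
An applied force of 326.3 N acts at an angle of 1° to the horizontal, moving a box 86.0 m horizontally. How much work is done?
W = F·d·cosθ = (326.3)(86.0)cos(1°) = 28060 J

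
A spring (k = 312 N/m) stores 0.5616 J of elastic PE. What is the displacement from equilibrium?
x = √(2·PE/k) = √(2·0.5616/312) = 0.06 m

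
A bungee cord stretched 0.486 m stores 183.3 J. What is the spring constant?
k = 2·PE/x² = 2·183.3/(0.486)² = 1552 N/m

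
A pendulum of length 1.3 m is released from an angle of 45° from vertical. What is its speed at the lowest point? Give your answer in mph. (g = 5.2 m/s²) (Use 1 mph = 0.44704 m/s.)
h = L(1 − cosθ) = 1.3(1 − cos45°) = 0.380761 m
v = √(2gh) = √(2·5.2·0.380761) = 1.98995 m/s = 4.451 mph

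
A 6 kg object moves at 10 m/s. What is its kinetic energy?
KE = ½mv² = ½(6)(10)² = 300.0 J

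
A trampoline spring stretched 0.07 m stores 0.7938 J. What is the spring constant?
k = 2·PE/x² = 2·0.7938/(0.07)² = 324.0 N/m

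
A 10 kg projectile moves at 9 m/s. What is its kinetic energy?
KE = ½mv² = ½(10)(9)² = 405.0 J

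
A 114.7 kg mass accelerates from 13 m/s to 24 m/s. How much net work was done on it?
W = ΔKE = ½m(v₂² − v₁²) = ½(114.7)(24² − 13²) = 23341.45 J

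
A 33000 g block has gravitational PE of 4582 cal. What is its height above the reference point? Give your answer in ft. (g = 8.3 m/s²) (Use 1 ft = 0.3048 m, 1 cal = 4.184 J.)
Convert to SI: m = 33.0 kg, PE = 19171.1 J
h = PE/(mg) = 19171.1/(33.0·8.3) = 69.993 m = 229.6 ft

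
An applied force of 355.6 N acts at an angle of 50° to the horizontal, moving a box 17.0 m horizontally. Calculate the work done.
W = F·d·cosθ = (355.6)(17.0)cos(50°) = 3886 J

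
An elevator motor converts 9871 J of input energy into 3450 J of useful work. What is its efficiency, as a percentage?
η = W_out/W_in = 3450/9871 = 34.95%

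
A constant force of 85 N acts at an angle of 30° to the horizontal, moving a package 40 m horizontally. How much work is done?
W = F·d·cosθ = (85)(40)cos(30°) = 2944 J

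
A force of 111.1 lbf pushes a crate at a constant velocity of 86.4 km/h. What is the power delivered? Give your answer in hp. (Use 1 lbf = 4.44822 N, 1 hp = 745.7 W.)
Convert to SI: F = 494.197 N, v = 24.0 m/s
P = Fv = (494.197)(24.0) = 11860.7 W = 15.91 hp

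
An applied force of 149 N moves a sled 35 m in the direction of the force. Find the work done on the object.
W = F·d = (149)(35) = 5215 J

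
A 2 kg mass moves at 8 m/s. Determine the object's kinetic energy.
KE = ½mv² = ½(2)(8)² = 64.0 J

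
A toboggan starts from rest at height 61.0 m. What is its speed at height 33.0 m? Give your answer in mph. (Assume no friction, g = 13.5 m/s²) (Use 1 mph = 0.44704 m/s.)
mgh₁ = mgh₂ + ½mv² ⇒ v = √(2g(h₁−h₂)) = √(2·13.5·28.0) = 27.4955 m/s = 61.51 mph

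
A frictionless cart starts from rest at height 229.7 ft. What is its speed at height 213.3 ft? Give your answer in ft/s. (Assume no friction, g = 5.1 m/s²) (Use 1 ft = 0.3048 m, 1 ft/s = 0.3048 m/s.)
Convert to SI: h₁−h₂ = 4.99872 m
mgh₁ = mgh₂ + ½mv² ⇒ v = √(2g(h₁−h₂)) = √(2·5.1·4.99872) = 7.14051 m/s = 23.43 ft/s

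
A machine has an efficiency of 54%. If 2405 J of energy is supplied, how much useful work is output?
W_out = η·W_in = 0.54·2405 = 1298.7 J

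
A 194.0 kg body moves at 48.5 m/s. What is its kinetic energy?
KE = ½mv² = ½(194.0)(48.5)² = 228200 J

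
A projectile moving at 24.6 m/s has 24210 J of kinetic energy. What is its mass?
m = 2·KE/v² = 2·24210/(24.6)² = 80.01 kg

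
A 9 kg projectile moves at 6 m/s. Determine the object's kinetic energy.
KE = ½mv² = ½(9)(6)² = 162.0 J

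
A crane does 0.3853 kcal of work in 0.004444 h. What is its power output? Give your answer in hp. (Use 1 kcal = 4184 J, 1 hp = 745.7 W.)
Convert to SI: W = 1612.1 J, t = 15.9984 s
P = W/t = 1612.1/15.9984 = 100.766 W = 0.1351 hp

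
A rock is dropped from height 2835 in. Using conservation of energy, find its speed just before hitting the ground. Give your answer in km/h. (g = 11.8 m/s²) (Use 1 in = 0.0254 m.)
Convert to SI: h = 72.009 m
mgh = ½mv² ⇒ v = √(2gh) = √(2·11.8·72.009) = 41.2239 m/s = 148.4 km/h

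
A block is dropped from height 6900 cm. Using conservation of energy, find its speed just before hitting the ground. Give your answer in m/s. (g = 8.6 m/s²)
Convert to SI: h = 69.0 m
mgh = ½mv² ⇒ v = √(2gh) = √(2·8.6·69.0) = 34.45 m/s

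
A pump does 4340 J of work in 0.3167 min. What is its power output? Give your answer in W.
Convert to SI: W = 4340.0 J, t = 19.002 s
P = W/t = 4340.0/19.002 = 228.4 W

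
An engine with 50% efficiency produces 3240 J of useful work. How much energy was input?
W_in = W_out/η = 3240/0.5 = 6480 J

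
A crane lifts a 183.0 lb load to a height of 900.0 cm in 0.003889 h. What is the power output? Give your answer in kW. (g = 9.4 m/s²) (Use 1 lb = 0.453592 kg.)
Convert to SI: m = 83.0073 kg, h = 9.0 m, t = 14.0004 s
P = mgh/t = (83.0073)(9.4)(9.0)/14.0004 = 501.587 W = 0.5016 kW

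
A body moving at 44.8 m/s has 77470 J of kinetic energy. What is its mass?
m = 2·KE/v² = 2·77470/(44.8)² = 77.2 kg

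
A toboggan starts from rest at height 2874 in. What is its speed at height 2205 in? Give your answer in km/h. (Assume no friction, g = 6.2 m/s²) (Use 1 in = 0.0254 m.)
Convert to SI: h₁−h₂ = 16.9926 m
mgh₁ = mgh₂ + ½mv² ⇒ v = √(2g(h₁−h₂)) = √(2·6.2·16.9926) = 14.5158 m/s = 52.26 km/h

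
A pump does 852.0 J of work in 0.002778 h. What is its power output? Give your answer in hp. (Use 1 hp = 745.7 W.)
Convert to SI: W = 852.0 J, t = 10.0008 s
P = W/t = 852.0/10.0008 = 85.1932 W = 0.1142 hp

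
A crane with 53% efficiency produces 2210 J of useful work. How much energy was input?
W_in = W_out/η = 2210/0.53 = 4170 J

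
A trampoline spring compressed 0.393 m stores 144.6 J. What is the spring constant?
k = 2·PE/x² = 2·144.6/(0.393)² = 1872 N/m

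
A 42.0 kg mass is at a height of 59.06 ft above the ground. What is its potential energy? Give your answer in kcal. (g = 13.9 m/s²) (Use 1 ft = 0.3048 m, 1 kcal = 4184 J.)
Convert to SI: m = 42.0 kg, h = 18.0015 m
PE = mgh = (42.0)(13.9)(18.0015) = 10509.3 J = 2.512 kcal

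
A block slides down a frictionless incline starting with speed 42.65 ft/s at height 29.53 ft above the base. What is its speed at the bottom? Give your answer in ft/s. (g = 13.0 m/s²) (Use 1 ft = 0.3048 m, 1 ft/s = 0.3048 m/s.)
Convert to SI: v₀ = 12.9997 m/s, h = 9.00074 m
½mv₀² + mgh = ½mv² ⇒ v = √(v₀² + 2gh) = √(12.9997² + 2·13.0·9.00074) = 20.0752 m/s = 65.86 ft/s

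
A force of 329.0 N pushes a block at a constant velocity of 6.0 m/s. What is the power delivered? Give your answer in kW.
P = Fv = (329.0)(6.0) = 1974.0 W = 1.974 kW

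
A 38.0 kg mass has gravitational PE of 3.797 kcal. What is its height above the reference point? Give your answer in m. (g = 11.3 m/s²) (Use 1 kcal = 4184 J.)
Convert to SI: m = 38.0 kg, PE = 15886.6 J
h = PE/(mg) = 15886.6/(38.0·11.3) = 37.0 m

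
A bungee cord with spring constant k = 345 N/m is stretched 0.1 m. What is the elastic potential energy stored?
PE = ½kx² = ½(345)(0.1)² = 1.725 J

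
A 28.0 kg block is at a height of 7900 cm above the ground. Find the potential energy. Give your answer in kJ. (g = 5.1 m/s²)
Convert to SI: m = 28.0 kg, h = 79.0 m
PE = mgh = (28.0)(5.1)(79.0) = 11281.2 J = 11.28 kJ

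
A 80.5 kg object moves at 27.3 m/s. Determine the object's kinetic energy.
KE = ½mv² = ½(80.5)(27.3)² = 30000 J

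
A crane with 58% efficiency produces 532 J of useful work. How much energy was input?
W_in = W_out/η = 532/0.58 = 917.2 J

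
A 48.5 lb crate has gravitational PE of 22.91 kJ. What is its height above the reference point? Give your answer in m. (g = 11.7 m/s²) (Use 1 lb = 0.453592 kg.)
Convert to SI: m = 21.9992 kg, PE = 22910.0 J
h = PE/(mg) = 22910.0/(21.9992·11.7) = 89.01 m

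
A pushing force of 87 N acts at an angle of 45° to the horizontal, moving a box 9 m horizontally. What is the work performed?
W = F·d·cosθ = (87)(9)cos(45°) = 553.7 J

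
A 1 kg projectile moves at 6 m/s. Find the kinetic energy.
KE = ½mv² = ½(1)(6)² = 18.0 J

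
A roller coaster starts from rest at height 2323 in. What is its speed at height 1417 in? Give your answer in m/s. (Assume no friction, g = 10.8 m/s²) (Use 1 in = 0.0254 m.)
Convert to SI: h₁−h₂ = 23.0124 m
mgh₁ = mgh₂ + ½mv² ⇒ v = √(2g(h₁−h₂)) = √(2·10.8·23.0124) = 22.3 m/s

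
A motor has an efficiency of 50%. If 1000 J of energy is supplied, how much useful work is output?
W_out = η·W_in = 0.5·1000 = 500.0 J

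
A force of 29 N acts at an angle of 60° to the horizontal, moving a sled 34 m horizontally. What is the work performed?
W = F·d·cosθ = (29)(34)cos(60°) = 493.0 J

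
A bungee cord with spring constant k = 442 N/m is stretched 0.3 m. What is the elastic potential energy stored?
PE = ½kx² = ½(442)(0.3)² = 19.89 J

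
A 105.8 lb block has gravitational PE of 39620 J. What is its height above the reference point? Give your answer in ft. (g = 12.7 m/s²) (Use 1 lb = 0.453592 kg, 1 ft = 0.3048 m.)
Convert to SI: m = 47.99 kg, PE = 39620.0 J
h = PE/(mg) = 39620.0/(47.99·12.7) = 65.0069 m = 213.3 ft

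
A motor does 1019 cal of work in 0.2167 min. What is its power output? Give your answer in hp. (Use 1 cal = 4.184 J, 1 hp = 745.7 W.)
Convert to SI: W = 4263.5 J, t = 13.002 s
P = W/t = 4263.5/13.002 = 327.911 W = 0.4397 hp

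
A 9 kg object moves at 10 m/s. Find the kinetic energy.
KE = ½mv² = ½(9)(10)² = 450.0 J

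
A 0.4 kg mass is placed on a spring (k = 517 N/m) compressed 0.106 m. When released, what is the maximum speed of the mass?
½kx² = ½mv² ⇒ v = x√(k/m) = (0.106)√(517/0.4) = 3.811 m/s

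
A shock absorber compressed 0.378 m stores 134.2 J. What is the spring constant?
k = 2·PE/x² = 2·134.2/(0.378)² = 1878 N/m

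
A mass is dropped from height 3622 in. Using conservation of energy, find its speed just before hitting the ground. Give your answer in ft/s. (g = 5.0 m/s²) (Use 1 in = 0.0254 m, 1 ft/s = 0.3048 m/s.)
Convert to SI: h = 91.9988 m
mgh = ½mv² ⇒ v = √(2gh) = √(2·5.0·91.9988) = 30.3313 m/s = 99.51 ft/s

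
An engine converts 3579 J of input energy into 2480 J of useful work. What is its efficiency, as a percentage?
η = W_out/W_in = 2480/3579 = 69.29%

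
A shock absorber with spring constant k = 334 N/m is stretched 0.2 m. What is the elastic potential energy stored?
PE = ½kx² = ½(334)(0.2)² = 6.68 J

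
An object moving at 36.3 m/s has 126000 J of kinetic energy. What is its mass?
m = 2·KE/v² = 2·126000/(36.3)² = 191.2 kg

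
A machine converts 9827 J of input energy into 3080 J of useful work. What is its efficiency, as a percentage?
η = W_out/W_in = 3080/9827 = 31.34%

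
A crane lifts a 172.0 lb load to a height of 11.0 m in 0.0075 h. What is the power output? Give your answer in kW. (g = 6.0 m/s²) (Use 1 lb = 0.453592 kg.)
Convert to SI: m = 78.0178 kg, h = 11.0 m, t = 27.0 s
P = mgh/t = (78.0178)(6.0)(11.0)/27.0 = 190.71 W = 0.1907 kW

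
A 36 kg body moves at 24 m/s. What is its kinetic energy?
KE = ½mv² = ½(36)(24)² = 10368.0 J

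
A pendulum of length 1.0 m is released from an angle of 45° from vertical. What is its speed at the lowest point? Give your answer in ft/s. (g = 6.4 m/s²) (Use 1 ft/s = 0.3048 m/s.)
h = L(1 − cosθ) = 1.0(1 − cos45°) = 0.292893 m
v = √(2gh) = √(2·6.4·0.292893) = 1.936242 m/s = 6.353 ft/s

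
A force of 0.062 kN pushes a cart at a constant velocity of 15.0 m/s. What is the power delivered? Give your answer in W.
Convert to SI: F = 62.0 N, v = 15.0 m/s
P = Fv = (62.0)(15.0) = 930.0 W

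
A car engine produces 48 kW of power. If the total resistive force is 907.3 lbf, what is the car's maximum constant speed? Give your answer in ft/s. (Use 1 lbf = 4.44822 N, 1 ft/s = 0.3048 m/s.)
Convert to SI: F = 4035.87 N
P = Fv ⇒ v = P/F = 48000 W/4035.87 N = 11.8933 m/s = 39.02 ft/s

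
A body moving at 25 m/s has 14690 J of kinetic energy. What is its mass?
m = 2·KE/v² = 2·14690/(25)² = 47.01 kg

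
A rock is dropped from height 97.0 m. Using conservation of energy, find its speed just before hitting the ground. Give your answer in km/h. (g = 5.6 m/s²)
mgh = ½mv² ⇒ v = √(2gh) = √(2·5.6·97.0) = 32.9606 m/s = 118.7 km/h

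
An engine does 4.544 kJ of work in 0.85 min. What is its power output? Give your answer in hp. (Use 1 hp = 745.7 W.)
Convert to SI: W = 4544.0 J, t = 51.0 s
P = W/t = 4544.0/51.0 = 89.098 W = 0.1195 hp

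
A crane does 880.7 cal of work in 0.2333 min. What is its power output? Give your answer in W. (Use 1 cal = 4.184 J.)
Convert to SI: W = 3684.85 J, t = 13.998 s
P = W/t = 3684.85/13.998 = 263.2 W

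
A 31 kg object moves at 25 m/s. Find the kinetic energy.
KE = ½mv² = ½(31)(25)² = 9687.5 J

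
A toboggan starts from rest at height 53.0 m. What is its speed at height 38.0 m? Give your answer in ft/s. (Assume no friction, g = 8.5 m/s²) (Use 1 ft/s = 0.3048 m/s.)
mgh₁ = mgh₂ + ½mv² ⇒ v = √(2g(h₁−h₂)) = √(2·8.5·15.0) = 15.9687 m/s = 52.39 ft/s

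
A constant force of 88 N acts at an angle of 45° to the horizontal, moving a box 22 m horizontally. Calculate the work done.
W = F·d·cosθ = (88)(22)cos(45°) = 1369 J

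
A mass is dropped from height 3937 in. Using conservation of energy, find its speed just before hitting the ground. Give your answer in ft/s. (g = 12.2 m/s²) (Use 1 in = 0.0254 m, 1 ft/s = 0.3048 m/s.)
Convert to SI: h = 99.9998 m
mgh = ½mv² ⇒ v = √(2gh) = √(2·12.2·99.9998) = 49.3963 m/s = 162.1 ft/s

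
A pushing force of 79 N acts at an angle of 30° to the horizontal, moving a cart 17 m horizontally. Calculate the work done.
W = F·d·cosθ = (79)(17)cos(30°) = 1163 J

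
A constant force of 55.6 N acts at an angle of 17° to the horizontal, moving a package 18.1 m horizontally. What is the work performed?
W = F·d·cosθ = (55.6)(18.1)cos(17°) = 962.4 J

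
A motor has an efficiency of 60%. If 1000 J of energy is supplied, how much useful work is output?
W_out = η·W_in = 0.6·1000 = 600.0 J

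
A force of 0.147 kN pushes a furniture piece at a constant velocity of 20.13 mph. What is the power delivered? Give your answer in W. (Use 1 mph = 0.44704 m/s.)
Convert to SI: F = 147.0 N, v = 8.99892 m/s
P = Fv = (147.0)(8.99892) = 1323 W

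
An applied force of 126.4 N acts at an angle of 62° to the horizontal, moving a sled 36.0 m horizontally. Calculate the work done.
W = F·d·cosθ = (126.4)(36.0)cos(62°) = 2136 J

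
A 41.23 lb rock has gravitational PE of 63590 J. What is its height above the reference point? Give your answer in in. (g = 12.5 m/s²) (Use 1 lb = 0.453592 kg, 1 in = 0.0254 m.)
Convert to SI: m = 18.7016 kg, PE = 63590.0 J
h = PE/(mg) = 63590.0/(18.7016·12.5) = 272.02 m = 10710 in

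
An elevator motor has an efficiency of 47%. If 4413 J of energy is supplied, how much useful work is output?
W_out = η·W_in = 0.47·4413 = 2074.11 J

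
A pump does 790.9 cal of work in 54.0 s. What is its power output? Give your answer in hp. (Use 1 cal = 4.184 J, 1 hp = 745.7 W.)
Convert to SI: W = 3309.13 J, t = 54.0 s
P = W/t = 3309.13/54.0 = 61.2801 W = 0.08218 hp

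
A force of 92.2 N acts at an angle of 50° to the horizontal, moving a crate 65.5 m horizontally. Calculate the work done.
W = F·d·cosθ = (92.2)(65.5)cos(50°) = 3882 J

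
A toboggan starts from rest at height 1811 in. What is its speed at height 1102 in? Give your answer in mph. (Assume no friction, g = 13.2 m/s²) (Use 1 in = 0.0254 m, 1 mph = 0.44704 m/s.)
Convert to SI: h₁−h₂ = 18.0086 m
mgh₁ = mgh₂ + ½mv² ⇒ v = √(2g(h₁−h₂)) = √(2·13.2·18.0086) = 21.8043 m/s = 48.77 mph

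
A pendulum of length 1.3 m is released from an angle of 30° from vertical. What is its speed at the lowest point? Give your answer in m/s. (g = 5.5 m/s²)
h = L(1 − cosθ) = 1.3(1 − cos30°) = 0.174167 m
v = √(2gh) = √(2·5.5·0.174167) = 1.384 m/s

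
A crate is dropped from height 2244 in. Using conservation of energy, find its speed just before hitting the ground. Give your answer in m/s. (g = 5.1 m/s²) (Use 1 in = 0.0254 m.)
Convert to SI: h = 56.9976 m
mgh = ½mv² ⇒ v = √(2gh) = √(2·5.1·56.9976) = 24.11 m/s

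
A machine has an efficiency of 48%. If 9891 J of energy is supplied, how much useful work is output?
W_out = η·W_in = 0.48·9891 = 4747.68 J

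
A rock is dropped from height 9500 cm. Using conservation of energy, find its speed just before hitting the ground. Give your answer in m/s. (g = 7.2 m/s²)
Convert to SI: h = 95.0 m
mgh = ½mv² ⇒ v = √(2gh) = √(2·7.2·95.0) = 36.99 m/s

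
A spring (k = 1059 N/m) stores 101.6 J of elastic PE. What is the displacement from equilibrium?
x = √(2·PE/k) = √(2·101.6/1059) = 0.438 m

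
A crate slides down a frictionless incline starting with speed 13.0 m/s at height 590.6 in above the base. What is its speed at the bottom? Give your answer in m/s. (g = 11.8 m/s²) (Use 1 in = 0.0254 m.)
Convert to SI: v₀ = 13.0 m/s, h = 15.0012 m
½mv₀² + mgh = ½mv² ⇒ v = √(v₀² + 2gh) = √(13.0² + 2·11.8·15.0012) = 22.87 m/s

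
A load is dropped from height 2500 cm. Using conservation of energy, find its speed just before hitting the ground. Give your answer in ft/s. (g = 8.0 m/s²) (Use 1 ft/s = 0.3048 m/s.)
Convert to SI: h = 25.0 m
mgh = ½mv² ⇒ v = √(2gh) = √(2·8.0·25.0) = 20.0 m/s = 65.62 ft/s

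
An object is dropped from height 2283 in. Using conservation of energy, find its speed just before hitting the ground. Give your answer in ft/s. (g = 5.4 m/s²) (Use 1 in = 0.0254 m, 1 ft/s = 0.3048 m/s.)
Convert to SI: h = 57.9882 m
mgh = ½mv² ⇒ v = √(2gh) = √(2·5.4·57.9882) = 25.0254 m/s = 82.1 ft/s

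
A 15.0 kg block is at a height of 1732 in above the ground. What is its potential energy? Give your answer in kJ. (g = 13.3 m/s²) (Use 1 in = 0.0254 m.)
Convert to SI: m = 15.0 kg, h = 43.9928 m
PE = mgh = (15.0)(13.3)(43.9928) = 8776.56 J = 8.777 kJ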